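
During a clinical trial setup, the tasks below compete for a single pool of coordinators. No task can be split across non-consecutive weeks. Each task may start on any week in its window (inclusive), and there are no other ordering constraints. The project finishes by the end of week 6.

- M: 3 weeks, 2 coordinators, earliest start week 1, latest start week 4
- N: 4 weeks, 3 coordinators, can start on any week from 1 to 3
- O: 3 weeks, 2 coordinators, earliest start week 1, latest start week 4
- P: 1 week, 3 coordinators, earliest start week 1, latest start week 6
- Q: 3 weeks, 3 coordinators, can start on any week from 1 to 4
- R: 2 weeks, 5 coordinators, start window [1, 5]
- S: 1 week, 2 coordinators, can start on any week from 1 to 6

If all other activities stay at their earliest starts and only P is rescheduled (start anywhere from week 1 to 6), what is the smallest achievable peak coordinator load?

P@1: w1:20  w2:15  w3:10  w4:3  w5:0  w6:0 → peak 20
P@2: w1:17  w2:18  w3:10  w4:3  w5:0  w6:0 → peak 18
P@3: w1:17  w2:15  w3:13  w4:3  w5:0  w6:0 → peak 17
P@4: w1:17  w2:15  w3:10  w4:6  w5:0  w6:0 → peak 17
P@5: w1:17  w2:15  w3:10  w4:3  w5:3  w6:0 → peak 17
P@6: w1:17  w2:15  w3:10  w4:3  w5:0  w6:3 → peak 17
Best is P@3, peak 17.

17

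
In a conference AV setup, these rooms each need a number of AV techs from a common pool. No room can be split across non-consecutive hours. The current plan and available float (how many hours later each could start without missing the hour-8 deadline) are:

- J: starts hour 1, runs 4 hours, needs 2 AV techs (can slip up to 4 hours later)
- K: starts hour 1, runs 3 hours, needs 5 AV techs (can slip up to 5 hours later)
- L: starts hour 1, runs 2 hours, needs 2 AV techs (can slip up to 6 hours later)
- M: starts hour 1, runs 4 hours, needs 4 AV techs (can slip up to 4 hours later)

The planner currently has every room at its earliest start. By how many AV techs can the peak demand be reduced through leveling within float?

Early-start peak: h1:13  h2:13  h3:11  h4:6  h5:0  h6:0  h7:0  h8:0 ⇒ 13.
Leveled (J@1, K@1, L@4, M@5): h1:7  h2:7  h3:7  h4:4  h5:6  h6:4  h7:4  h8:4 ⇒ 7.
Reduction 13 − 7 = 6.

6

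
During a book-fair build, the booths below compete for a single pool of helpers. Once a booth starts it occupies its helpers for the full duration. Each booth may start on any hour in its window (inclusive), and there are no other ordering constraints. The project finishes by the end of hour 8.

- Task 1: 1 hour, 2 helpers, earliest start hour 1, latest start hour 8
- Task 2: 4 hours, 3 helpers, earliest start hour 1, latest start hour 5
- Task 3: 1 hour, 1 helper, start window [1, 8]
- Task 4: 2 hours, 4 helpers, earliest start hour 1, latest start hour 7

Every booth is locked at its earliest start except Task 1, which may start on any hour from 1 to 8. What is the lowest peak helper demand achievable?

Task 1@1: h1:10  h2:7  h3:3  h4:3  h5:0  h6:0  h7:0  h8:0 → peak 10
Task 1@2: h1:8  h2:9  h3:3  h4:3  h5:0  h6:0  h7:0  h8:0 → peak 9
Task 1@3: h1:8  h2:7  h3:5  h4:3  h5:0  h6:0  h7:0  h8:0 → peak 8
Task 1@4: h1:8  h2:7  h3:3  h4:5  h5:0  h6:0  h7:0  h8:0 → peak 8
Task 1@5: h1:8  h2:7  h3:3  h4:3  h5:2  h6:0  h7:0  h8:0 → peak 8
Task 1@6: h1:8  h2:7  h3:3  h4:3  h5:0  h6:2  h7:0  h8:0 → peak 8
Task 1@7: h1:8  h2:7  h3:3  h4:3  h5:0  h6:0  h7:2  h8:0 → peak 8
Task 1@8: h1:8  h2:7  h3:3  h4:3  h5:0  h6:0  h7:0  h8:2 → peak 8
Best is Task 1@3, peak 8.

8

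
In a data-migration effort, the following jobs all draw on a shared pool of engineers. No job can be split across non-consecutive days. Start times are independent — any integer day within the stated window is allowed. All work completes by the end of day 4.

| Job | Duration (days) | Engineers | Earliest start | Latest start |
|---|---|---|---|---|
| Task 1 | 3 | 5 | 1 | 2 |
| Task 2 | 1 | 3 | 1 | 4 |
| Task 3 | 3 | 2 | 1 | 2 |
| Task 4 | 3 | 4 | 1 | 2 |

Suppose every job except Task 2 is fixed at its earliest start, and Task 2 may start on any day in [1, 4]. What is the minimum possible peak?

Task 2@1: d1:14  d2:11  d3:11  d4:0 → peak 14
Task 2@2: d1:11  d2:14  d3:11  d4:0 → peak 14
Task 2@3: d1:11  d2:11  d3:14  d4:0 → peak 14
Task 2@4: d1:11  d2:11  d3:11  d4:3 → peak 11
Best is Task 2@4, peak 11.

11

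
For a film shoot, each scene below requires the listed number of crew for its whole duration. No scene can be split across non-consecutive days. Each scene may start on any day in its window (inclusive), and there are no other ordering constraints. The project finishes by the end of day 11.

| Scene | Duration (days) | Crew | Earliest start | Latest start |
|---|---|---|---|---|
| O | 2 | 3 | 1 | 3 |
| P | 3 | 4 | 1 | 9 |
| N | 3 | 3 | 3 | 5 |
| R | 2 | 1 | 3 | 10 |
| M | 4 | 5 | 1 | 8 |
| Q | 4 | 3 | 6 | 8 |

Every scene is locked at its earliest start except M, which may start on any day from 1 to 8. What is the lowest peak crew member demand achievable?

M@1: d1:12  d2:12  d3:13  d4:9  d5:3  d6:3  d7:3  d8:3  d9:3  d10:0  d11:0 → peak 13
M@2: d1:7  d2:12  d3:13  d4:9  d5:8  d6:3  d7:3  d8:3  d9:3  d10:0  d11:0 → peak 13
M@3: d1:7  d2:7  d3:13  d4:9  d5:8  d6:8  d7:3  d8:3  d9:3  d10:0  d11:0 → peak 13
M@4: d1:7  d2:7  d3:8  d4:9  d5:8  d6:8  d7:8  d8:3  d9:3  d10:0  d11:0 → peak 9
M@5: d1:7  d2:7  d3:8  d4:4  d5:8  d6:8  d7:8  d8:8  d9:3  d10:0  d11:0 → peak 8
M@6: d1:7  d2:7  d3:8  d4:4  d5:3  d6:8  d7:8  d8:8  d9:8  d10:0  d11:0 → peak 8
M@7: d1:7  d2:7  d3:8  d4:4  d5:3  d6:3  d7:8  d8:8  d9:8  d10:5  d11:0 → peak 8
M@8: d1:7  d2:7  d3:8  d4:4  d5:3  d6:3  d7:3  d8:8  d9:8  d10:5  d11:5 → peak 8
Best is M@5, peak 8.

8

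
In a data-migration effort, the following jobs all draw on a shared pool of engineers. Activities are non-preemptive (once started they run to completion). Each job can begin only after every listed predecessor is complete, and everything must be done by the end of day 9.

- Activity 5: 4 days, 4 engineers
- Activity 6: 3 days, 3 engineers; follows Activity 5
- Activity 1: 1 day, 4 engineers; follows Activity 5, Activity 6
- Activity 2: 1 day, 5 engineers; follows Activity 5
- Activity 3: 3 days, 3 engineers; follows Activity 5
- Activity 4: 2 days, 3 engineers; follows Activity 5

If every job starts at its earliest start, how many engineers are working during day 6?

At early start, day 6 has: Activity 6, Activity 3, Activity 4.
Demand: 3 + 3 + 3 = 9.

9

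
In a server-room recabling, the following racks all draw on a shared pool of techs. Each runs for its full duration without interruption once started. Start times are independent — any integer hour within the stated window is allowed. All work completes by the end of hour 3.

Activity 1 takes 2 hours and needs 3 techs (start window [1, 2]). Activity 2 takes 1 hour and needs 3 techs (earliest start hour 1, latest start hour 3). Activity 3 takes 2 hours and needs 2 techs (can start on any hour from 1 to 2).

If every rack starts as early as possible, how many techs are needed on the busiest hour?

8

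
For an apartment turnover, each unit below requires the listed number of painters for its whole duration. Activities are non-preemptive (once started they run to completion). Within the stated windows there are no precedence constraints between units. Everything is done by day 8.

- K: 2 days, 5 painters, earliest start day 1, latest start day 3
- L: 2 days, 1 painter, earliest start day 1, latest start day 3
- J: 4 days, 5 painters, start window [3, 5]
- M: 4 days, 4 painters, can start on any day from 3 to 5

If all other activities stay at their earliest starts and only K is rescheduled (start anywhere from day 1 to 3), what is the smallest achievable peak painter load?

9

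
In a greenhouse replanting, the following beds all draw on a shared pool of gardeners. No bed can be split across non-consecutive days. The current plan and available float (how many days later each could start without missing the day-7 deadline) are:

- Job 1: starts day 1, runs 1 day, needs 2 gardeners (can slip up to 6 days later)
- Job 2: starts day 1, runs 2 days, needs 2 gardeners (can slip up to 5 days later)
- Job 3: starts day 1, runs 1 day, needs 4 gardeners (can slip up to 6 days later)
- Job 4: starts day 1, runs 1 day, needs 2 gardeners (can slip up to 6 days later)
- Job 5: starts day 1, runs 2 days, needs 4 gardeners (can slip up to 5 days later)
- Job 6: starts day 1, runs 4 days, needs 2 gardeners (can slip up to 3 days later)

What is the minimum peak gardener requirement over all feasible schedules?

4

Early-start (Job 1@1, Job 2@1, Job 3@1, Job 4@1, Job 5@1, Job 6@1) gives peak 16: d1:16  d2:8  d3:2  d4:2  d5:0  d6:0  d7:0.
Shift Job 2→2, Job 3→5, Job 4→4, Job 5→6.
Schedule Job 1@1, Job 2@2, Job 3@5, Job 4@4, Job 5@6, Job 6@1: d1:4  d2:4  d3:4  d4:4  d5:4  d6:4  d7:4 — peak 4.
Total gardener-days = 28 over 7 days ⇒ peak ≥ ⌈28/7⌉ = 4, so 4 is optimal.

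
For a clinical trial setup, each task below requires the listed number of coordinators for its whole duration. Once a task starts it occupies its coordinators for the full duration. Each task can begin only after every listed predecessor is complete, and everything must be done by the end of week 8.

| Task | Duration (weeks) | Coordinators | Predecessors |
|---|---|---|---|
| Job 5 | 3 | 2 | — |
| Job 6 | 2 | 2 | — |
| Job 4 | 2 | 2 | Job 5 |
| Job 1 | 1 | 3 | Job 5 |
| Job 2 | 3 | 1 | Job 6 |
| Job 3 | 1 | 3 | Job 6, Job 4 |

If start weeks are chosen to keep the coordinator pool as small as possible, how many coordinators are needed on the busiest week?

4

Early-start (Job 5@1, Job 6@1, Job 4@4, Job 1@4, Job 2@3, Job 3@6) gives peak 6: w1:4  w2:4  w3:3  w4:6  w5:3  w6:3  w7:0  w8:0.
Shift Job 1→6, Job 3→7.
Schedule Job 5@1, Job 6@1, Job 4@4, Job 1@6, Job 2@3, Job 3@7: w1:4  w2:4  w3:3  w4:3  w5:3  w6:3  w7:3  w8:0 — peak 4.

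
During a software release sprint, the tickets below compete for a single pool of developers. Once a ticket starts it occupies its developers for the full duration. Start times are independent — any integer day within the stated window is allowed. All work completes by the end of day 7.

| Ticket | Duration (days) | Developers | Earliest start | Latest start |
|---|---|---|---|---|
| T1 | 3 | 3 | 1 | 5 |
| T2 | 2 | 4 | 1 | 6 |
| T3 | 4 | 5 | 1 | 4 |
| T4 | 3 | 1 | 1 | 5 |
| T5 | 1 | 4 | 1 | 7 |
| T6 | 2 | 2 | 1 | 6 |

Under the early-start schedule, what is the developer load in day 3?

9

At early start, day 3 has: T1, T3, T4.
Demand: 3 + 5 + 1 = 9.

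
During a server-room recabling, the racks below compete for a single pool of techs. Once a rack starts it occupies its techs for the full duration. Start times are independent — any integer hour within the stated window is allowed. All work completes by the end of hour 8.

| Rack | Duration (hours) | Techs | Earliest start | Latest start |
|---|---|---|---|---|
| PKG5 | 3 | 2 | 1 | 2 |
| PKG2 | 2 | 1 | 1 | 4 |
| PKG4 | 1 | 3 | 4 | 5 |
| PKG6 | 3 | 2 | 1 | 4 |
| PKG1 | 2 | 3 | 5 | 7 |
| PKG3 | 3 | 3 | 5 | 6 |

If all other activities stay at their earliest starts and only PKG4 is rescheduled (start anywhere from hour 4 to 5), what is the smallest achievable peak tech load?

6

PKG4@4: h1:5  h2:5  h3:4  h4:3  h5:6  h6:6  h7:3  h8:0 → peak 6
PKG4@5: h1:5  h2:5  h3:4  h4:0  h5:9  h6:6  h7:3  h8:0 → peak 9
Best is PKG4@4, peak 6.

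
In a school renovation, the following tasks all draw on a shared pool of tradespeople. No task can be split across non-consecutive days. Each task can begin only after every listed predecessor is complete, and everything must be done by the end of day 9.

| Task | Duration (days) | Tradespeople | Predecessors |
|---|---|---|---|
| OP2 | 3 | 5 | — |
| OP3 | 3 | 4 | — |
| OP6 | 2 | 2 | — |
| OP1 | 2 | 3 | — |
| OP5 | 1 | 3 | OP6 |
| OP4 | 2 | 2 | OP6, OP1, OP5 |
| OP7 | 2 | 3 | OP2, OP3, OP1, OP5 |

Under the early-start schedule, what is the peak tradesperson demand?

Early-start schedule: OP2@1, OP3@1, OP6@1, OP1@1, OP5@3, OP4@4, OP7@4.
Load per day: day 1: 14, day 2: 14, day 3: 12, day 4: 5, day 5: 5, day 6: 0, day 7: 0, day 8: 0, day 9: 0.
Peak is 14.

14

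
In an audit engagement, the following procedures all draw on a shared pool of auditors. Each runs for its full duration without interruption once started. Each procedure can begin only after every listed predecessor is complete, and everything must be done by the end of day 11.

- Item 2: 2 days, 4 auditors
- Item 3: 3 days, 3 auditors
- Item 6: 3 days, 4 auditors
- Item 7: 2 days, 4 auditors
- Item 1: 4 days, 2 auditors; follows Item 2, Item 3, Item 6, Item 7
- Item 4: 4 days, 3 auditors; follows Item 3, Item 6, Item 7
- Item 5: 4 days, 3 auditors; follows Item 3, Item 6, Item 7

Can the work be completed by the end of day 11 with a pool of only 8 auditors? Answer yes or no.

Schedule Item 2@1, Item 3@1, Item 6@3, Item 7@4, Item 1@6, Item 4@6, Item 5@6: d1:7  d2:7  d3:7  d4:8  d5:8  d6:8  d7:8  d8:8  d9:8  d10:0  d11:0 — peak 8 ≤ 8.

yes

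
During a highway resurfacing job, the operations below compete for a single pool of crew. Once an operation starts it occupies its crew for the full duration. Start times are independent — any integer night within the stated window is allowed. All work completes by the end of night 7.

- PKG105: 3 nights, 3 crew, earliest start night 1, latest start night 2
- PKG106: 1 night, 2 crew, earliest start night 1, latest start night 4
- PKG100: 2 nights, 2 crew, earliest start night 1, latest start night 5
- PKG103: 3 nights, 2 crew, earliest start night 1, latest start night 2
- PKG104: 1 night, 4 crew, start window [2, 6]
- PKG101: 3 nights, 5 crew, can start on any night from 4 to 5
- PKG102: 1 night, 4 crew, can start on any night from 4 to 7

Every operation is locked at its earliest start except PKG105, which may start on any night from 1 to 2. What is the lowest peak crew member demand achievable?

PKG105@1: n1:9  n2:11  n3:5  n4:9  n5:5  n6:5  n7:0 → peak 11
PKG105@2: n1:6  n2:11  n3:5  n4:12  n5:5  n6:5  n7:0 → peak 12
Best is PKG105@1, peak 11.

11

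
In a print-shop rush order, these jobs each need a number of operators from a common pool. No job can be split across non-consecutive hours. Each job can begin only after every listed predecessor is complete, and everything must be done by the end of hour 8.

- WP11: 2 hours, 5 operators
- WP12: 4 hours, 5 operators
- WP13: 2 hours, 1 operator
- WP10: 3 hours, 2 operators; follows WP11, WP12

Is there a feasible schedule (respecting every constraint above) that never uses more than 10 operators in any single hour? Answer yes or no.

yes

Schedule WP11@1, WP12@1, WP13@3, WP10@5: h1:10  h2:10  h3:6  h4:6  h5:2  h6:2  h7:2  h8:0 — peak 10 ≤ 10.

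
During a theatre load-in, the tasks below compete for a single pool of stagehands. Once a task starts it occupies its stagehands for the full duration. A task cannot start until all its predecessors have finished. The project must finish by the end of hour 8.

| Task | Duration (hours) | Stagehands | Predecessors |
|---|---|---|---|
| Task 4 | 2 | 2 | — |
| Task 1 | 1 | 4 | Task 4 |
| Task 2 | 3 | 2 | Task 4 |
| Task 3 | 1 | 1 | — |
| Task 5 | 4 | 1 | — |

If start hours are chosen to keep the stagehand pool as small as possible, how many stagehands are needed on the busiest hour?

4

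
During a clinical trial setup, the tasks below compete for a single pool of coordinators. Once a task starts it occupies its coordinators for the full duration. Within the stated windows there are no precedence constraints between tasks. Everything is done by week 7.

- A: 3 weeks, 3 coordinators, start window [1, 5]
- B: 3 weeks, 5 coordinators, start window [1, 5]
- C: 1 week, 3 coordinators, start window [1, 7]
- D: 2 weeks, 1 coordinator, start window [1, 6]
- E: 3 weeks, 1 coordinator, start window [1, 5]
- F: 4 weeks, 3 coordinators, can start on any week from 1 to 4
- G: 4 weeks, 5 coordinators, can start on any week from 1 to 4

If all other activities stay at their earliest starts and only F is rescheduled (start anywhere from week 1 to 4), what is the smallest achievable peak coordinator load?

18

F@1: w1:21  w2:18  w3:17  w4:8  w5:0  w6:0  w7:0 → peak 21
F@2: w1:18  w2:18  w3:17  w4:8  w5:3  w6:0  w7:0 → peak 18
F@3: w1:18  w2:15  w3:17  w4:8  w5:3  w6:3  w7:0 → peak 18
F@4: w1:18  w2:15  w3:14  w4:8  w5:3  w6:3  w7:3 → peak 18
Best is F@2, peak 18.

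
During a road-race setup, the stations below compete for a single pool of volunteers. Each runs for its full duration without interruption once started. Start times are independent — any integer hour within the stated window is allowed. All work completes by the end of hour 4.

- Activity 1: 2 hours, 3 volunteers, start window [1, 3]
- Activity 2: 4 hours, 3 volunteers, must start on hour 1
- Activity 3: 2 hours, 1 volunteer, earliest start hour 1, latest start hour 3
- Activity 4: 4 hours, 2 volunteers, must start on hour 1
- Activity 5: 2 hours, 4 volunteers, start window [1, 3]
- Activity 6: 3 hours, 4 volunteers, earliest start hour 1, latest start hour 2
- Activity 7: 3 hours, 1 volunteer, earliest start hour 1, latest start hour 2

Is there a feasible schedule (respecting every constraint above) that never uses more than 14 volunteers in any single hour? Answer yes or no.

yes

Schedule Activity 1@1, Activity 2@1, Activity 3@1, Activity 4@1, Activity 5@3, Activity 6@1, Activity 7@1: h1:14  h2:14  h3:14  h4:9 — peak 14 ≤ 14.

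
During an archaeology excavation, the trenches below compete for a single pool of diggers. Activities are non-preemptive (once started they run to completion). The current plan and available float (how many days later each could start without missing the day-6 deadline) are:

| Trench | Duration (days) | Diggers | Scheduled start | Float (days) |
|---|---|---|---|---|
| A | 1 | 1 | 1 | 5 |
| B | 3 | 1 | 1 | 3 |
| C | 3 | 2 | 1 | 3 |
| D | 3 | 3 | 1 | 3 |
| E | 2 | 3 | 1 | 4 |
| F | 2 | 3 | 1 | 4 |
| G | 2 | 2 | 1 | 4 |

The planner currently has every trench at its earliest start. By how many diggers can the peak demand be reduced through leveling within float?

9

Early-start peak: d1:15  d2:14  d3:6  d4:0  d5:0  d6:0 ⇒ 15.
Leveled (A@1, B@1, C@1, D@4, E@3, F@5, G@1): d1:6  d2:5  d3:6  d4:6  d5:6  d6:6 ⇒ 6.
Reduction 15 − 6 = 9.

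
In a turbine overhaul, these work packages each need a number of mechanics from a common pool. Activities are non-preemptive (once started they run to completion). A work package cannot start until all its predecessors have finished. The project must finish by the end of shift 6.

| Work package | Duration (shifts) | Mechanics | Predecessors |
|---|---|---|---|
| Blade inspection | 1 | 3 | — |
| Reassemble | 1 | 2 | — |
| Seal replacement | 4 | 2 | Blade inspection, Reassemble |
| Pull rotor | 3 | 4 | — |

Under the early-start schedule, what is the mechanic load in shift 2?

At early start, shift 2 has: Seal replacement, Pull rotor.
Demand: 2 + 4 = 6.

6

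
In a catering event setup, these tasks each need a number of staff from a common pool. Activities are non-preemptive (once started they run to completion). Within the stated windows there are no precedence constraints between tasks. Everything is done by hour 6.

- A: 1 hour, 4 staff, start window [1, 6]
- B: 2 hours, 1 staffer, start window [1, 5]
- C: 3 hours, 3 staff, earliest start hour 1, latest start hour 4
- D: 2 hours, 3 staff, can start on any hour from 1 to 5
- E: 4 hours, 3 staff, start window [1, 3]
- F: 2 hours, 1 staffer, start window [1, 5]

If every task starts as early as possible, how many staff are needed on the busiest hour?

Early-start schedule: A@1, B@1, C@1, D@1, E@1, F@1.
Load per hour: hour 1: 15, hour 2: 11, hour 3: 6, hour 4: 3, hour 5: 0, hour 6: 0.
Peak is 15.

15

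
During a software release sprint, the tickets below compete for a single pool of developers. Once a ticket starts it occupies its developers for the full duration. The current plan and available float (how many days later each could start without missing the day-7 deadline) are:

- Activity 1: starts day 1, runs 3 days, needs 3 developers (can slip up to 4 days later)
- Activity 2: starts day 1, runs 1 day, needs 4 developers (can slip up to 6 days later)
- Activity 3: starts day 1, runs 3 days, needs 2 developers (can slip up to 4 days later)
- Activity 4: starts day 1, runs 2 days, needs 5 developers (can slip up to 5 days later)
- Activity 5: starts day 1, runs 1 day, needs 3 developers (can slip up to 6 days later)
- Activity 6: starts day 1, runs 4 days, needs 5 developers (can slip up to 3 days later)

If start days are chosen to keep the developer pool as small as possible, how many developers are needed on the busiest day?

Early-start (Activity 1@1, Activity 2@1, Activity 3@1, Activity 4@1, Activity 5@1, Activity 6@1) gives peak 22: d1:22  d2:15  d3:10  d4:5  d5:0  d6:0  d7:0.
Shift Activity 3→4, Activity 4→2, Activity 5→7, Activity 6→4.
Schedule Activity 1@1, Activity 2@1, Activity 3@4, Activity 4@2, Activity 5@7, Activity 6@4: d1:7  d2:8  d3:8  d4:7  d5:7  d6:7  d7:8 — peak 8.
Total developer-days = 52 over 7 days ⇒ peak ≥ ⌈52/7⌉ = 8, so 8 is optimal.

8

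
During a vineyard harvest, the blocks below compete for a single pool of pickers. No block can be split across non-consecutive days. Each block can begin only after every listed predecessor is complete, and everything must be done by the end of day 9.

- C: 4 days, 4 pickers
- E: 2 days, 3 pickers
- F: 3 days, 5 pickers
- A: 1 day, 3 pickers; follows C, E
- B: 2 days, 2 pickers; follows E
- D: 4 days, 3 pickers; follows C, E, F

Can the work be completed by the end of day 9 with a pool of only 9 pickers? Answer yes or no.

yes

Schedule C@1, E@1, F@3, A@5, B@6, D@6: d1:7  d2:7  d3:9  d4:9  d5:8  d6:5  d7:5  d8:3  d9:3 — peak 9 ≤ 9.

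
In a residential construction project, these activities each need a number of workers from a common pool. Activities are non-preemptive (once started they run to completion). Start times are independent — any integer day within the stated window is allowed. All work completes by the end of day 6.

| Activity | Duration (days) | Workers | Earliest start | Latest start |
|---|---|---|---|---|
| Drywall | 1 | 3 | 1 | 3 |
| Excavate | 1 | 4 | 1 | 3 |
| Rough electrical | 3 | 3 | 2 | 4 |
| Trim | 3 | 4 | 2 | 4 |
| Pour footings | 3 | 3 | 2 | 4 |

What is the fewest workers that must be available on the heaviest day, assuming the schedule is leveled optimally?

Schedule Drywall@1, Excavate@1, Rough electrical@2, Trim@2, Pour footings@2: d1:7  d2:10  d3:10  d4:10  d5:0  d6:0 — peak 10.

10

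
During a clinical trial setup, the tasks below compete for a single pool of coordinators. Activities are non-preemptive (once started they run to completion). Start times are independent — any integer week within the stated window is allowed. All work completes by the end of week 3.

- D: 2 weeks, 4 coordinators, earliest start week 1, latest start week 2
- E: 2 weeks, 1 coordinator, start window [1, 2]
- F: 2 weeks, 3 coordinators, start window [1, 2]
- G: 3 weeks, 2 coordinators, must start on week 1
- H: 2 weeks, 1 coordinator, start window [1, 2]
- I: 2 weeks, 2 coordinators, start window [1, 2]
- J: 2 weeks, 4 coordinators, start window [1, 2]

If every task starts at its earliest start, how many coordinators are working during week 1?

17

At early start, week 1 has: D, E, F, G, H, I, J.
Demand: 4 + 1 + 3 + 2 + 1 + 2 + 4 = 17.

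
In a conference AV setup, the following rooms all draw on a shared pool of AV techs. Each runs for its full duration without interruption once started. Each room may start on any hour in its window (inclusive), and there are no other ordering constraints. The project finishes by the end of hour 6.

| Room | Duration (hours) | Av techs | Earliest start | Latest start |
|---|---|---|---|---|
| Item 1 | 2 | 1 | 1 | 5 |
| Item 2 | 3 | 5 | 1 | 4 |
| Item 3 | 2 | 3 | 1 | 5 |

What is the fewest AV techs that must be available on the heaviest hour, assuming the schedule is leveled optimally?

5

Early-start (Item 1@1, Item 2@1, Item 3@1) gives peak 9: h1:9  h2:9  h3:5  h4:0  h5:0  h6:0.
Shift Item 2→3.
Schedule Item 1@1, Item 2@3, Item 3@1: h1:4  h2:4  h3:5  h4:5  h5:5  h6:0 — peak 5.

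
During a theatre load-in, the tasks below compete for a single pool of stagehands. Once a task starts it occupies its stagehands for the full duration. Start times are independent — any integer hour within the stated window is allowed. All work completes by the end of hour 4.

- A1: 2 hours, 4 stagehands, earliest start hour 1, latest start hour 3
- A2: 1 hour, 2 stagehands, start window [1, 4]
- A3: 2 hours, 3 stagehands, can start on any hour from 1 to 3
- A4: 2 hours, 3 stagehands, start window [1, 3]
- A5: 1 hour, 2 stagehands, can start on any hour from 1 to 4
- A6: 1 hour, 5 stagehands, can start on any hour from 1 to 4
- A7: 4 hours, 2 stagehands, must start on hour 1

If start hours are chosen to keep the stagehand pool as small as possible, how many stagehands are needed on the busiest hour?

Early-start (A1@1, A2@1, A3@1, A4@1, A5@1, A6@1, A7@1) gives peak 21: h1:21  h2:12  h3:2  h4:2.
Shift A3→2, A4→3, A6→4.
Schedule A1@1, A2@1, A3@2, A4@3, A5@1, A6@4, A7@1: h1:10  h2:9  h3:8  h4:10 — peak 10.
Total stagehand-hours = 37 over 4 hours ⇒ peak ≥ ⌈37/4⌉ = 10, so 10 is optimal.

10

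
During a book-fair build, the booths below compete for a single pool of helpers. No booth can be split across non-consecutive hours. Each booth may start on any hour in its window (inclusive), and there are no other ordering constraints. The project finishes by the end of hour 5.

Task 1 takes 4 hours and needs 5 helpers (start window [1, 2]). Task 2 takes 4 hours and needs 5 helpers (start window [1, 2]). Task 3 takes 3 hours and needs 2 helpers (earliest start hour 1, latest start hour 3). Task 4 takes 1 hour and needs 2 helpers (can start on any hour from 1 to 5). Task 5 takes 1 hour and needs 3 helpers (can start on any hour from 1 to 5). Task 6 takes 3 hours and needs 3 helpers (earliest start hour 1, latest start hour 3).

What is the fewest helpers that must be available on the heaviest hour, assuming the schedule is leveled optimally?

Early-start (Task 1@1, Task 2@1, Task 3@1, Task 4@1, Task 5@1, Task 6@1) gives peak 20: h1:20  h2:15  h3:15  h4:10  h5:0.
Shift Task 5→2, Task 6→3.
Schedule Task 1@1, Task 2@1, Task 3@1, Task 4@1, Task 5@2, Task 6@3: h1:14  h2:15  h3:15  h4:13  h5:3 — peak 15.

15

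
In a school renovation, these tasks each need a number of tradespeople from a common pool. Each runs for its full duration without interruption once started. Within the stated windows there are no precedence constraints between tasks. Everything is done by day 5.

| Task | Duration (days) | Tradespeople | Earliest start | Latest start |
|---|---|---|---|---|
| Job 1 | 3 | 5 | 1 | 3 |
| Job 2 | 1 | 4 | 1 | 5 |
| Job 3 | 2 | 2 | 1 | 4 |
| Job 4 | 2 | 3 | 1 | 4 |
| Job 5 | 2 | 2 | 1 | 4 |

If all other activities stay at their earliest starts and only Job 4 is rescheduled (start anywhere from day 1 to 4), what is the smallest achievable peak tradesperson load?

Job 4@1: d1:16  d2:12  d3:5  d4:0  d5:0 → peak 16
Job 4@2: d1:13  d2:12  d3:8  d4:0  d5:0 → peak 13
Job 4@3: d1:13  d2:9  d3:8  d4:3  d5:0 → peak 13
Job 4@4: d1:13  d2:9  d3:5  d4:3  d5:3 → peak 13
Best is Job 4@2, peak 13.

13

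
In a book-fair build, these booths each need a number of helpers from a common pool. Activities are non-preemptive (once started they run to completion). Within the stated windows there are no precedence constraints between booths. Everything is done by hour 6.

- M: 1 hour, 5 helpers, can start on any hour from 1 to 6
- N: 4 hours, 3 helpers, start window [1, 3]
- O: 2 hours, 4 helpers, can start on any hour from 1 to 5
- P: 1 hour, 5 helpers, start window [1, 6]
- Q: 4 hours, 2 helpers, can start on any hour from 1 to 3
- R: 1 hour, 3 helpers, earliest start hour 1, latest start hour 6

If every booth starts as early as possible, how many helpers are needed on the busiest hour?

Early-start schedule: M@1, N@1, O@1, P@1, Q@1, R@1.
Load per hour: hour 1: 22, hour 2: 9, hour 3: 5, hour 4: 5, hour 5: 0, hour 6: 0.
Peak is 22.

22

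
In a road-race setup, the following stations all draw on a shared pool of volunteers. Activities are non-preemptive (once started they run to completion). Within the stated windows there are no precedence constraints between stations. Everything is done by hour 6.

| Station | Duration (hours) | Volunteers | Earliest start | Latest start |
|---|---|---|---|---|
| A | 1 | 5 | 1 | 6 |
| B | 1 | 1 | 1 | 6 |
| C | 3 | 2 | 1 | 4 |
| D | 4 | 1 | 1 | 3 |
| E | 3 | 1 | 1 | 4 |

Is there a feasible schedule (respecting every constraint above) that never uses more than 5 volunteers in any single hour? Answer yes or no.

yes

Schedule A@1, B@2, C@2, D@2, E@2: h1:5  h2:5  h3:4  h4:4  h5:1  h6:0 — peak 5 ≤ 5.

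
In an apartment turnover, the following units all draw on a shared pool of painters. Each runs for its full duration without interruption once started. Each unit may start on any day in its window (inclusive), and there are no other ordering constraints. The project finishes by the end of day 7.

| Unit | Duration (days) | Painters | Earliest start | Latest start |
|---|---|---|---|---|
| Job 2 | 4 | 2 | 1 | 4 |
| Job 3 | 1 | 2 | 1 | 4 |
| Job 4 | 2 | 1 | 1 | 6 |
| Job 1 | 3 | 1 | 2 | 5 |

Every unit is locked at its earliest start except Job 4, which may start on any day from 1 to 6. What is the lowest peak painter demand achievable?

4

Job 4@1: d1:5  d2:4  d3:3  d4:3  d5:0  d6:0  d7:0 → peak 5
Job 4@2: d1:4  d2:4  d3:4  d4:3  d5:0  d6:0  d7:0 → peak 4
Job 4@3: d1:4  d2:3  d3:4  d4:4  d5:0  d6:0  d7:0 → peak 4
Job 4@4: d1:4  d2:3  d3:3  d4:4  d5:1  d6:0  d7:0 → peak 4
Job 4@5: d1:4  d2:3  d3:3  d4:3  d5:1  d6:1  d7:0 → peak 4
Job 4@6: d1:4  d2:3  d3:3  d4:3  d5:0  d6:1  d7:1 → peak 4
Best is Job 4@2, peak 4.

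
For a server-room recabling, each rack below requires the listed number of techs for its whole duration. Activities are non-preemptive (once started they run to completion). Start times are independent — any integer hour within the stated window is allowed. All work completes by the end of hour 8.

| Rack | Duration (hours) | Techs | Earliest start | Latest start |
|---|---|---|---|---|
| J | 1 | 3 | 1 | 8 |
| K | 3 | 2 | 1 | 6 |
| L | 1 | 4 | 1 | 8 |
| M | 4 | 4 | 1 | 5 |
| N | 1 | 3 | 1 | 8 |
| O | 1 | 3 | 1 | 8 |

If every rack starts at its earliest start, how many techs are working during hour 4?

4

At early start, hour 4 has: M.
Demand: 4 = 4.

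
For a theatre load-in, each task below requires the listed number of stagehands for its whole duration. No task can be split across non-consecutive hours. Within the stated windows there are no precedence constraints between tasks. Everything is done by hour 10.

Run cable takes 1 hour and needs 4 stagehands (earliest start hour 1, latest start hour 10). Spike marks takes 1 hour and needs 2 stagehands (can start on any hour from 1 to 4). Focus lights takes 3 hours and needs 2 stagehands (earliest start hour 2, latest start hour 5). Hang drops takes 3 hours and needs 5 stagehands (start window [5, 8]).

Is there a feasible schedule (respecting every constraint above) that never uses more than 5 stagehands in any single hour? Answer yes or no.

Schedule Run cable@1, Spike marks@2, Focus lights@2, Hang drops@5: h1:4  h2:4  h3:2  h4:2  h5:5  h6:5  h7:5  h8:0  h9:0  h10:0 — peak 5 ≤ 5.

yes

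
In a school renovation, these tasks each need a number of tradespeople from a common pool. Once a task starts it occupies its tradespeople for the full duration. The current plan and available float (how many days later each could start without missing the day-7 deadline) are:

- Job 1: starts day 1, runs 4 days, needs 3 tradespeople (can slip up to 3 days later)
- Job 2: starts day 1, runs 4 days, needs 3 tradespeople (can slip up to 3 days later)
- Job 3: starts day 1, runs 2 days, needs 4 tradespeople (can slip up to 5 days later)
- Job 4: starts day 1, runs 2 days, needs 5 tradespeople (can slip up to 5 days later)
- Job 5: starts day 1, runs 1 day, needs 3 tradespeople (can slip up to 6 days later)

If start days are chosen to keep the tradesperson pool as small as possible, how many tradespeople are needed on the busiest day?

8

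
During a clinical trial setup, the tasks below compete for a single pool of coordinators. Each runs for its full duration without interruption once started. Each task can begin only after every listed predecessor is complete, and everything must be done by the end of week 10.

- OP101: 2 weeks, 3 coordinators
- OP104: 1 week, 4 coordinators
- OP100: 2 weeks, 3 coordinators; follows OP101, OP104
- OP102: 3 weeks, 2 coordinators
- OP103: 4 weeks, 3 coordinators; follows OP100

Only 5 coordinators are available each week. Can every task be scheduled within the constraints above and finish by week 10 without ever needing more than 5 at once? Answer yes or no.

yes

Schedule OP101@1, OP104@3, OP100@4, OP102@4, OP103@6: w1:3  w2:3  w3:4  w4:5  w5:5  w6:5  w7:3  w8:3  w9:3  w10:0 — peak 5 ≤ 5.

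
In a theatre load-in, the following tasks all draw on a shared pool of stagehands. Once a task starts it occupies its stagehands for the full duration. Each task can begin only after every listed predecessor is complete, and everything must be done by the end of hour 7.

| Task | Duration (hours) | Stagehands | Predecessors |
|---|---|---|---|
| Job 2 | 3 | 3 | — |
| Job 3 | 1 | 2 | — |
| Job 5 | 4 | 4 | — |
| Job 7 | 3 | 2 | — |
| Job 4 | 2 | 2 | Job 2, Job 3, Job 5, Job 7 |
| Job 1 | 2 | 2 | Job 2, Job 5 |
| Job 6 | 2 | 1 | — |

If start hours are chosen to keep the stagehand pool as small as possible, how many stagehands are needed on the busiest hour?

Early-start (Job 2@1, Job 3@1, Job 5@1, Job 7@1, Job 4@5, Job 1@5, Job 6@1) gives peak 12: h1:12  h2:10  h3:9  h4:4  h5:4  h6:4  h7:0.
Shift Job 7→2, Job 6→4.
Schedule Job 2@1, Job 3@1, Job 5@1, Job 7@2, Job 4@5, Job 1@5, Job 6@4: h1:9  h2:9  h3:9  h4:7  h5:5  h6:4  h7:0 — peak 9.

9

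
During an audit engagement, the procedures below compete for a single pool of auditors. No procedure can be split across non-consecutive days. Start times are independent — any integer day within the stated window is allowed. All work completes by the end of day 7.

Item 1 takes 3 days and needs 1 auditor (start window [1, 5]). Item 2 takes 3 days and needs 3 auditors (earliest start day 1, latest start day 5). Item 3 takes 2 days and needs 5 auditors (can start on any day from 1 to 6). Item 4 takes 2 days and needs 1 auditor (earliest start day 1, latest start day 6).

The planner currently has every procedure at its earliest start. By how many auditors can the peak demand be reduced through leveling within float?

5

Early-start peak: d1:10  d2:10  d3:4  d4:0  d5:0  d6:0  d7:0 ⇒ 10.
Leveled (Item 1@1, Item 2@1, Item 3@4, Item 4@1): d1:5  d2:5  d3:4  d4:5  d5:5  d6:0  d7:0 ⇒ 5.
Reduction 10 − 5 = 5.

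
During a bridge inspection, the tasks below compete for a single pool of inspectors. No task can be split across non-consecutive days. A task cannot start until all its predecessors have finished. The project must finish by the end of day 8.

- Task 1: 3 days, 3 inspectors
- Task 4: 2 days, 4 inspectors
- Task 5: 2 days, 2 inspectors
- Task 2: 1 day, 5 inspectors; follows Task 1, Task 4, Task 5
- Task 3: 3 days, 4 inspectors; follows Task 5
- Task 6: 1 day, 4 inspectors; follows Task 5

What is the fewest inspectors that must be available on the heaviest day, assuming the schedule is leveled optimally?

7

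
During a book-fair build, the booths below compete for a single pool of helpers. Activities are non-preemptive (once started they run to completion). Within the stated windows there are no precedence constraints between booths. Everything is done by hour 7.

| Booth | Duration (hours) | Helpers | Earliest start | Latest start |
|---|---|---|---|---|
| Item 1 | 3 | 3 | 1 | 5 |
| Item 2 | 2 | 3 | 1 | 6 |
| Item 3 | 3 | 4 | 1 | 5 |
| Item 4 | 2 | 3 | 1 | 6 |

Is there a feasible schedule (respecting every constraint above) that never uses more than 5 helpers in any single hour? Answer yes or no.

The minimum achievable peak is 6; 5 < 6, so no feasible schedule stays within the cap.

no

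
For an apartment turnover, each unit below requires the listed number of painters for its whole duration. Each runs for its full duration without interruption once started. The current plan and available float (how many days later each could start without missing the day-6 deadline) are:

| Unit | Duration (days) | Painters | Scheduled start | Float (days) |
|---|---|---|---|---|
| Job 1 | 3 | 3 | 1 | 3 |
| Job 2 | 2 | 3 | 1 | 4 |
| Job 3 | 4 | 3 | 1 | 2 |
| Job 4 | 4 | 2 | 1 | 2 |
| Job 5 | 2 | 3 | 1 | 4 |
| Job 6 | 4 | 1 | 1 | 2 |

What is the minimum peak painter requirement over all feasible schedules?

9

Early-start (Job 1@1, Job 2@1, Job 3@1, Job 4@1, Job 5@1, Job 6@1) gives peak 15: d1:15  d2:15  d3:9  d4:6  d5:0  d6:0.
Shift Job 4→3, Job 5→4, Job 6→3.
Schedule Job 1@1, Job 2@1, Job 3@1, Job 4@3, Job 5@4, Job 6@3: d1:9  d2:9  d3:9  d4:9  d5:6  d6:3 — peak 9.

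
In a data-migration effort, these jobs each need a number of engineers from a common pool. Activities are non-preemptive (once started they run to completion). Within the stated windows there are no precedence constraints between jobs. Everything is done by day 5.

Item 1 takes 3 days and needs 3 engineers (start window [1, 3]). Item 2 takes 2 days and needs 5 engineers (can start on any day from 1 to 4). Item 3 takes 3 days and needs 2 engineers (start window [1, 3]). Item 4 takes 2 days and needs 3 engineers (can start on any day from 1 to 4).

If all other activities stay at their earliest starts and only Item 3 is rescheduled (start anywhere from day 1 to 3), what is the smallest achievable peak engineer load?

Item 3@1: d1:13  d2:13  d3:5  d4:0  d5:0 → peak 13
Item 3@2: d1:11  d2:13  d3:5  d4:2  d5:0 → peak 13
Item 3@3: d1:11  d2:11  d3:5  d4:2  d5:2 → peak 11
Best is Item 3@3, peak 11.

11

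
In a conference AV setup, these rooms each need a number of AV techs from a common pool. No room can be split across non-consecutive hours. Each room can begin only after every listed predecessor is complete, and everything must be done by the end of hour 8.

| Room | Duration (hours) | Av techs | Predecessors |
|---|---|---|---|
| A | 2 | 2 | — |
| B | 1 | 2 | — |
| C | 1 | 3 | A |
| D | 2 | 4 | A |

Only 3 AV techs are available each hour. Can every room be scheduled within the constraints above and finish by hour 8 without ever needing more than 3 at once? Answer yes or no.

no

The minimum achievable peak is 4; 3 < 4, so no feasible schedule stays within the cap.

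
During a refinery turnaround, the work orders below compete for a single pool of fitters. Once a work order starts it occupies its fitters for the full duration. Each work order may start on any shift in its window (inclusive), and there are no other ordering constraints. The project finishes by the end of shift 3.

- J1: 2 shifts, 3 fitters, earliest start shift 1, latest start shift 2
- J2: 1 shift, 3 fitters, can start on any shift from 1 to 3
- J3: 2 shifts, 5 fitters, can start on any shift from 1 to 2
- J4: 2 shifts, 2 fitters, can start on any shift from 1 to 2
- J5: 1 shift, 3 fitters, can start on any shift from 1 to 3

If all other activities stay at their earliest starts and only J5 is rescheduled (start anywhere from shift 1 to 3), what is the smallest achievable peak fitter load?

13

J5@1: s1:16  s2:10  s3:0 → peak 16
J5@2: s1:13  s2:13  s3:0 → peak 13
J5@3: s1:13  s2:10  s3:3 → peak 13
Best is J5@2, peak 13.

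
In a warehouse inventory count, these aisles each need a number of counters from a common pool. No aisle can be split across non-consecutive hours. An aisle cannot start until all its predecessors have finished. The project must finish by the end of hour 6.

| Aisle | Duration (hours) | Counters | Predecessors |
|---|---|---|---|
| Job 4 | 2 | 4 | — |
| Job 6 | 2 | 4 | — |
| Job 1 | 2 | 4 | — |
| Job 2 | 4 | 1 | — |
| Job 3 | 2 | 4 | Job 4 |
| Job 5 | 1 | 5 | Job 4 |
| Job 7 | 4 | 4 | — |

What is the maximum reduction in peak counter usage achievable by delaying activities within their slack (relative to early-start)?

5

Early-start peak: h1:17  h2:17  h3:14  h4:9  h5:0  h6:0 ⇒ 17.
Leveled (Job 4@1, Job 6@1, Job 1@1, Job 2@3, Job 3@3, Job 5@5, Job 7@3): h1:12  h2:12  h3:9  h4:9  h5:10  h6:5 ⇒ 12.
Reduction 17 − 12 = 5.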